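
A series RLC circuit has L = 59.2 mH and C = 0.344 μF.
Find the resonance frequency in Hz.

Step 1 — Resonance condition Im(Z)=0 gives ω₀ = 1/√(LC).
Step 2 — ω₀ = 1/√(0.0592·3.44e-07) = 7007 rad/s.
Step 3 — f₀ = ω₀/(2π) = 1115 Hz.

f₀ = 1115 Hz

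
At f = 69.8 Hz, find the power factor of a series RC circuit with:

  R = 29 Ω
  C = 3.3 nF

Step 1 — Angular frequency: ω = 2π·f = 2π·69.8 = 438.6 rad/s.
Step 2 — Component impedances:
  R: Z = R = 29 Ω
  C: Z = 1/(jωC) = -j/(ω·C) = 0 - j6.91e+05 Ω
Step 3 — Series combination: Z_total = R + C = 29 - j6.91e+05 Ω = 6.91e+05∠-90.0° Ω.
Step 4 — Power factor: PF = cos(φ) = Re(Z)/|Z| = 29/6.91e+05 = 4.197e-05.
Step 5 — Type: Im(Z) = -6.91e+05 ⇒ leading (phase φ = -90.0°).

PF = 4.197e-05 (leading, φ = -90.0°)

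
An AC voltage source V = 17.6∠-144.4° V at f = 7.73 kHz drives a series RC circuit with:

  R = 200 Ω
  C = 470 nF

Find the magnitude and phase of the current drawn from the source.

Step 1 — Angular frequency: ω = 2π·f = 2π·7730 = 4.857e+04 rad/s.
Step 2 — Component impedances:
  R: Z = R = 200 Ω
  C: Z = 1/(jωC) = -j/(ω·C) = 0 - j43.81 Ω
Step 3 — Series combination: Z_total = R + C = 200 - j43.81 Ω = 204.7∠-12.4° Ω.
Step 4 — Source phasor: V = 17.6∠-144.4° V = -14.31 - j10.25 V.
Step 5 — Ohm's law: I = V / Z_total = (-14.31 - j10.25) / (200 - j43.81) = -0.05757 - j0.06384 A.
Step 6 — Convert to polar: |I| = 0.08596 A, ∠I = -132.0°.

I = 0.08596∠-132.0° A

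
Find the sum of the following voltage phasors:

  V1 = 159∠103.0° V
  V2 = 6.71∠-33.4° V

Step 1 — Convert each phasor to rectangular form:
  V1 = 159·(cos(103.0°) + j·sin(103.0°)) = -35.77 + j154.9 V
  V2 = 6.71·(cos(-33.4°) + j·sin(-33.4°)) = 5.602 - j3.694 V
Step 2 — Sum components: V_total = -30.17 + j151.2 V.
Step 3 — Convert to polar: |V_total| = 154.2 V, ∠V_total = 101.3°.

V_total = 154.2∠101.3° V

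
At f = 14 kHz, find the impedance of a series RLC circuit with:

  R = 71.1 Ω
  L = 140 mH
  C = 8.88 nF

Step 1 — Angular frequency: ω = 2π·f = 2π·1.4e+04 = 8.796e+04 rad/s.
Step 2 — Component impedances:
  R: Z = R = 71.1 Ω
  L: Z = jωL = j·8.796e+04·0.14 = 0 + j1.232e+04 Ω
  C: Z = 1/(jωC) = -j/(ω·C) = 0 - j1280 Ω
Step 3 — Series combination: Z_total = R + L + C = 71.1 + j1.103e+04 Ω = 1.104e+04∠89.6° Ω.

Z = 71.1 + j1.103e+04 Ω = 1.104e+04∠89.6° Ω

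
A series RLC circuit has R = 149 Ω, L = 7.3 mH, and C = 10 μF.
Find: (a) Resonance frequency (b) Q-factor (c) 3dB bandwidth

Step 1 — Resonance: ω₀ = 1/√(LC) = 1/√(0.0073·1e-05) = 3701 rad/s.
Step 2 — f₀ = ω₀/(2π) = 589.1 Hz.
Step 3 — Series Q: Q = ω₀L/R = 3701·0.0073/149 = 0.1813.
Step 4 — Bandwidth: Δω = ω₀/Q = 2.041e+04 rad/s; BW = Δω/(2π) = 3249 Hz.

(a) f₀ = 589.1 Hz  (b) Q = 0.1813  (c) BW = 3249 Hz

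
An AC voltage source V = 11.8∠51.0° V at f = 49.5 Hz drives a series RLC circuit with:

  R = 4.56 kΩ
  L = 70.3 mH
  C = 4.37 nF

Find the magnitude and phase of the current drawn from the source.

Step 1 — Angular frequency: ω = 2π·f = 2π·49.5 = 311 rad/s.
Step 2 — Component impedances:
  R: Z = R = 4560 Ω
  L: Z = jωL = j·311·0.0703 = 0 + j21.86 Ω
  C: Z = 1/(jωC) = -j/(ω·C) = 0 - j7.358e+05 Ω
Step 3 — Series combination: Z_total = R + L + C = 4560 - j7.357e+05 Ω = 7.357e+05∠-89.6° Ω.
Step 4 — Source phasor: V = 11.8∠51.0° V = 7.426 + j9.17 V.
Step 5 — Ohm's law: I = V / Z_total = (7.426 + j9.17) / (4560 - j7.357e+05) = -1.24e-05 + j1.017e-05 A.
Step 6 — Convert to polar: |I| = 1.604e-05 A, ∠I = 140.6°.

I = 1.604e-05∠140.6° A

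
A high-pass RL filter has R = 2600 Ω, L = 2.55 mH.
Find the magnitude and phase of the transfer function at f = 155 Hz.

Step 1 — Angular frequency: ω = 2π·155 = 973.9 rad/s.
Step 2 — Transfer function: H(jω) = jωL/(R + jωL).
Step 3 — Numerator jωL = j·2.483; denominator R + jωL = 2600 + j2.483.
Step 4 — H = 9.123e-07 + j0.0009552.
Step 5 — Magnitude: |H| = 0.0009552 (-60.4 dB); phase: φ = 89.9°.

|H| = 0.0009552 (-60.4 dB), φ = 89.9°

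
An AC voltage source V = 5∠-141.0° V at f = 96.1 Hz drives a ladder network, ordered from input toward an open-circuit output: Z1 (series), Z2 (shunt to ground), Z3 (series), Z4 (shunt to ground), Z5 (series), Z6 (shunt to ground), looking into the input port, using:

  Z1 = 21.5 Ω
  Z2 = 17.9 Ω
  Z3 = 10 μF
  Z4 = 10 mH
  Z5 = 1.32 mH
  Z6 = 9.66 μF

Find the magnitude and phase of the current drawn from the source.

Step 1 — Angular frequency: ω = 2π·f = 2π·96.1 = 603.8 rad/s.
Step 2 — Component impedances:
  Z1: Z = R = 21.5 Ω
  Z2: Z = R = 17.9 Ω
  Z3: Z = 1/(jωC) = -j/(ω·C) = 0 - j165.6 Ω
  Z4: Z = jωL = j·603.8·0.01 = 0 + j6.038 Ω
  Z5: Z = jωL = j·603.8·0.00132 = 0 + j0.797 Ω
  Z6: Z = 1/(jωC) = -j/(ω·C) = 0 - j171.4 Ω
Step 3 — Ladder network (open output): work backward from the far end, alternating series and parallel combinations. Z_in = 39.18 - j1.986 Ω = 39.23∠-2.9° Ω.
Step 4 — Source phasor: V = 5∠-141.0° V = -3.886 - j3.147 V.
Step 5 — Ohm's law: I = V / Z_total = (-3.886 - j3.147) / (39.18 - j1.986) = -0.09487 - j0.08513 A.
Step 6 — Convert to polar: |I| = 0.1275 A, ∠I = -138.1°.

I = 0.1275∠-138.1° A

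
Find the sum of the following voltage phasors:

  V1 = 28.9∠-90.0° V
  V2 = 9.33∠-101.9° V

Step 1 — Convert each phasor to rectangular form:
  V1 = 28.9·(cos(-90.0°) + j·sin(-90.0°)) = 0 - j28.9 V
  V2 = 9.33·(cos(-101.9°) + j·sin(-101.9°)) = -1.924 - j9.129 V
Step 2 — Sum components: V_total = -1.924 - j38.03 V.
Step 3 — Convert to polar: |V_total| = 38.08 V, ∠V_total = -92.9°.

V_total = 38.08∠-92.9° V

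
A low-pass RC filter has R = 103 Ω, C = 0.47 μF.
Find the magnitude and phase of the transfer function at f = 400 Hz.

Step 1 — Angular frequency: ω = 2π·400 = 2513 rad/s.
Step 2 — Transfer function: H(jω) = 1/(1 + jωRC).
Step 3 — Denominator: 1 + jωRC = 1 + j·2513·103·4.7e-07 = 1 + j0.1217.
Step 4 — H = 0.9854 - j0.1199.
Step 5 — Magnitude: |H| = 0.9927 (-0.1 dB); phase: φ = -6.9°.

|H| = 0.9927 (-0.1 dB), φ = -6.9°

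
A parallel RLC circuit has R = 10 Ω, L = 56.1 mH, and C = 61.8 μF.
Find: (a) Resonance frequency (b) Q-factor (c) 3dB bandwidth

Step 1 — Resonance: ω₀ = 1/√(LC) = 1/√(0.0561·6.18e-05) = 537.1 rad/s.
Step 2 — f₀ = ω₀/(2π) = 85.48 Hz.
Step 3 — Parallel Q: Q = R/(ω₀L) = 10/(537.1·0.0561) = 0.3319.
Step 4 — Bandwidth: Δω = ω₀/Q = 1618 rad/s; BW = Δω/(2π) = 257.5 Hz.

(a) f₀ = 85.48 Hz  (b) Q = 0.3319  (c) BW = 257.5 Hz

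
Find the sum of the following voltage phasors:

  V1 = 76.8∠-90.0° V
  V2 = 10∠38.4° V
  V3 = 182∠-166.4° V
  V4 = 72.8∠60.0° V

Step 1 — Convert each phasor to rectangular form:
  V1 = 76.8·(cos(-90.0°) + j·sin(-90.0°)) = 0 - j76.8 V
  V2 = 10·(cos(38.4°) + j·sin(38.4°)) = 7.837 + j6.211 V
  V3 = 182·(cos(-166.4°) + j·sin(-166.4°)) = -176.9 - j42.8 V
  V4 = 72.8·(cos(60.0°) + j·sin(60.0°)) = 36.4 + j63.05 V
Step 2 — Sum components: V_total = -132.7 - j50.34 V.
Step 3 — Convert to polar: |V_total| = 141.9 V, ∠V_total = -159.2°.

V_total = 141.9∠-159.2° V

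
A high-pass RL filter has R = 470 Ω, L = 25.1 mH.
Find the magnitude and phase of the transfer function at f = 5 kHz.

Step 1 — Angular frequency: ω = 2π·5000 = 3.142e+04 rad/s.
Step 2 — Transfer function: H(jω) = jωL/(R + jωL).
Step 3 — Numerator jωL = j·788.5; denominator R + jωL = 470 + j788.5.
Step 4 — H = 0.7379 + j0.4398.
Step 5 — Magnitude: |H| = 0.859 (-1.3 dB); phase: φ = 30.8°.

|H| = 0.859 (-1.3 dB), φ = 30.8°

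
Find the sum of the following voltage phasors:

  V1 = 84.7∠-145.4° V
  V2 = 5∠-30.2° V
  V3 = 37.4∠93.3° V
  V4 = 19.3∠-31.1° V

Step 1 — Convert each phasor to rectangular form:
  V1 = 84.7·(cos(-145.4°) + j·sin(-145.4°)) = -69.72 - j48.1 V
  V2 = 5·(cos(-30.2°) + j·sin(-30.2°)) = 4.321 - j2.515 V
  V3 = 37.4·(cos(93.3°) + j·sin(93.3°)) = -2.153 + j37.34 V
  V4 = 19.3·(cos(-31.1°) + j·sin(-31.1°)) = 16.53 - j9.969 V
Step 2 — Sum components: V_total = -51.03 - j23.24 V.
Step 3 — Convert to polar: |V_total| = 56.07 V, ∠V_total = -155.5°.

V_total = 56.07∠-155.5° V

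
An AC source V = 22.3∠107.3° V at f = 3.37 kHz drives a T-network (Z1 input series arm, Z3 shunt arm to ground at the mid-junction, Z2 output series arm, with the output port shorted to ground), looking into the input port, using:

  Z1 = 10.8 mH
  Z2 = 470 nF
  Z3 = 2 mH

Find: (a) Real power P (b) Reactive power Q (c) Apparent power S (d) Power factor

Step 1 — Angular frequency: ω = 2π·f = 2π·3370 = 2.117e+04 rad/s.
Step 2 — Component impedances:
  Z1: Z = jωL = j·2.117e+04·0.0108 = 0 + j228.7 Ω
  Z2: Z = 1/(jωC) = -j/(ω·C) = 0 - j100.5 Ω
  Z3: Z = jωL = j·2.117e+04·0.002 = 0 + j42.35 Ω
Step 3 — With the output port shorted to ground, the output series arm Z2 runs from the junction to ground; the shunt arm Z3 also runs from the junction to ground. They appear in parallel: Z3 || Z2 = 0 + j73.2 Ω.
Step 4 — Series with input arm Z1: Z_in = Z1 + (Z3 || Z2) = 0 + j301.9 Ω = 301.9∠90.0° Ω.
Step 5 — Source phasor: V = 22.3∠107.3° V = -6.631 + j21.29 V.
Step 6 — Current: I = V / Z = 0.07053 + j0.02197 A = 0.07387∠17.3° A.
Step 7 — Complex power: S = V·I* = 0 + j1.647 VA.
Step 8 — Real power: P = Re(S) = 0 W.
Step 9 — Reactive power: Q = Im(S) = 1.647 VAR.
Step 10 — Apparent power: |S| = 1.647 VA.
Step 11 — Power factor: PF = P/|S| = 0 (lagging).

(a) P = 0 W  (b) Q = 1.647 VAR  (c) S = 1.647 VA  (d) PF = 0 (lagging)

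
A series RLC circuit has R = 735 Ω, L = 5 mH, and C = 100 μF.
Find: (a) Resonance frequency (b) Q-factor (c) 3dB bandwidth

Step 1 — Resonance: ω₀ = 1/√(LC) = 1/√(0.005·0.0001) = 1414 rad/s.
Step 2 — f₀ = ω₀/(2π) = 225.1 Hz.
Step 3 — Series Q: Q = ω₀L/R = 1414·0.005/735 = 0.009621.
Step 4 — Bandwidth: Δω = ω₀/Q = 1.47e+05 rad/s; BW = Δω/(2π) = 2.34e+04 Hz.

(a) f₀ = 225.1 Hz  (b) Q = 0.009621  (c) BW = 2.34e+04 Hz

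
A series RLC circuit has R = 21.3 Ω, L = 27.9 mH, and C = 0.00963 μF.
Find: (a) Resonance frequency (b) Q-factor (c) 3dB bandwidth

Step 1 — Resonance condition Im(Z)=0 gives ω₀ = 1/√(LC).
Step 2 — ω₀ = 1/√(0.0279·9.63e-09) = 6.101e+04 rad/s.
Step 3 — f₀ = ω₀/(2π) = 9710 Hz.
Step 4 — Series Q: Q = ω₀L/R = 6.101e+04·0.0279/21.3 = 79.91.
Step 5 — 3dB bandwidth: Δω = ω₀/Q = 763.4 rad/s; BW = Δω/(2π) = 121.5 Hz.

(a) f₀ = 9710 Hz  (b) Q = 79.91  (c) BW = 121.5 Hz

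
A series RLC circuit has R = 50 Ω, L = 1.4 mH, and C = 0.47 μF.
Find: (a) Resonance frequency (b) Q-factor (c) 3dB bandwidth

Step 1 — Resonance condition Im(Z)=0 gives ω₀ = 1/√(LC).
Step 2 — ω₀ = 1/√(0.0014·4.7e-07) = 3.898e+04 rad/s.
Step 3 — f₀ = ω₀/(2π) = 6205 Hz.
Step 4 — Series Q: Q = ω₀L/R = 3.898e+04·0.0014/50 = 1.092.
Step 5 — 3dB bandwidth: Δω = ω₀/Q = 3.571e+04 rad/s; BW = Δω/(2π) = 5684 Hz.

(a) f₀ = 6205 Hz  (b) Q = 1.092  (c) BW = 5684 Hz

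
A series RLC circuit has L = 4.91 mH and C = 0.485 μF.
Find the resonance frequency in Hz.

Step 1 — Resonance condition Im(Z)=0 gives ω₀ = 1/√(LC).
Step 2 — ω₀ = 1/√(0.00491·4.85e-07) = 2.049e+04 rad/s.
Step 3 — f₀ = ω₀/(2π) = 3261 Hz.

f₀ = 3261 Hz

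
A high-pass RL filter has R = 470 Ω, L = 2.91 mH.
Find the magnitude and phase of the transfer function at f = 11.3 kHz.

Step 1 — Angular frequency: ω = 2π·1.13e+04 = 7.1e+04 rad/s.
Step 2 — Transfer function: H(jω) = jωL/(R + jωL).
Step 3 — Numerator jωL = j·206.6; denominator R + jωL = 470 + j206.6.
Step 4 — H = 0.1619 + j0.3684.
Step 5 — Magnitude: |H| = 0.4024 (-7.9 dB); phase: φ = 66.3°.

|H| = 0.4024 (-7.9 dB), φ = 66.3°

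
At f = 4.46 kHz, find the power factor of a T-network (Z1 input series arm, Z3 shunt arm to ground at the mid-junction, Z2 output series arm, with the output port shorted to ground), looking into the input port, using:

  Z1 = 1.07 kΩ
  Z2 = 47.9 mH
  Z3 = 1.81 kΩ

Step 1 — Angular frequency: ω = 2π·f = 2π·4460 = 2.802e+04 rad/s.
Step 2 — Component impedances:
  Z1: Z = R = 1070 Ω
  Z2: Z = jωL = j·2.802e+04·0.0479 = 0 + j1342 Ω
  Z3: Z = R = 1810 Ω
Step 3 — With the output port shorted to ground, the output series arm Z2 runs from the junction to ground; the shunt arm Z3 also runs from the junction to ground. They appear in parallel: Z3 || Z2 = 642.2 + j866 Ω.
Step 4 — Series with input arm Z1: Z_in = Z1 + (Z3 || Z2) = 1712 + j866 Ω = 1919∠26.8° Ω.
Step 5 — Power factor: PF = cos(φ) = Re(Z)/|Z| = 1712.24/1918.79 = 0.8924.
Step 6 — Type: Im(Z) = 866 ⇒ lagging (phase φ = 26.8°).

PF = 0.8924 (lagging, φ = 26.8°)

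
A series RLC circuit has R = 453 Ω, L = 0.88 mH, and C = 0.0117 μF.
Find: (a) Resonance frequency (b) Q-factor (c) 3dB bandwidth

Step 1 — Resonance condition Im(Z)=0 gives ω₀ = 1/√(LC).
Step 2 — ω₀ = 1/√(0.00088·1.17e-08) = 3.116e+05 rad/s.
Step 3 — f₀ = ω₀/(2π) = 4.96e+04 Hz.
Step 4 — Series Q: Q = ω₀L/R = 3.116e+05·0.00088/453 = 0.6054.
Step 5 — 3dB bandwidth: Δω = ω₀/Q = 5.148e+05 rad/s; BW = Δω/(2π) = 8.193e+04 Hz.

(a) f₀ = 4.96e+04 Hz  (b) Q = 0.6054  (c) BW = 8.193e+04 Hz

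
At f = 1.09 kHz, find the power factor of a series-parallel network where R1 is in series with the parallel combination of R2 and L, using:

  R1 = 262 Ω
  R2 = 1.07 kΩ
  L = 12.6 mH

Step 1 — Angular frequency: ω = 2π·f = 2π·1090 = 6849 rad/s.
Step 2 — Component impedances:
  R1: Z = R = 262 Ω
  R2: Z = R = 1070 Ω
  L: Z = jωL = j·6849·0.0126 = 0 + j86.29 Ω
Step 3 — Parallel branch: R2 || L = 1/(1/R2 + 1/L) = 6.914 + j85.74 Ω.
Step 4 — Series with R1: Z_total = R1 + (R2 || L) = 268.9 + j85.74 Ω = 282.3∠17.7° Ω.
Step 5 — Power factor: PF = cos(φ) = Re(Z)/|Z| = 268.91/282.25 = 0.9527.
Step 6 — Type: Im(Z) = 85.74 ⇒ lagging (phase φ = 17.7°).

PF = 0.9527 (lagging, φ = 17.7°)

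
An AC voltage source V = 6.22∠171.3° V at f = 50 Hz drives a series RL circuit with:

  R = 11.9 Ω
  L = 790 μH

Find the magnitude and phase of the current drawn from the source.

Step 1 — Angular frequency: ω = 2π·f = 2π·50 = 314.2 rad/s.
Step 2 — Component impedances:
  R: Z = R = 11.9 Ω
  L: Z = jωL = j·314.2·0.00079 = 0 + j0.2482 Ω
Step 3 — Series combination: Z_total = R + L = 11.9 + j0.2482 Ω = 11.9∠1.2° Ω.
Step 4 — Source phasor: V = 6.22∠171.3° V = -6.148 + j0.9408 V.
Step 5 — Ohm's law: I = V / Z_total = (-6.148 + j0.9408) / (11.9 + j0.2482) = -0.5148 + j0.0898 A.
Step 6 — Convert to polar: |I| = 0.5226 A, ∠I = 170.1°.

I = 0.5226∠170.1° A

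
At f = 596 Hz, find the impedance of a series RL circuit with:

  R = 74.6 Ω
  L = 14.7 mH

Step 1 — Angular frequency: ω = 2π·f = 2π·596 = 3745 rad/s.
Step 2 — Component impedances:
  R: Z = R = 74.6 Ω
  L: Z = jωL = j·3745·0.0147 = 0 + j55.05 Ω
Step 3 — Series combination: Z_total = R + L = 74.6 + j55.05 Ω = 92.71∠36.4° Ω.

Z = 74.6 + j55.05 Ω = 92.71∠36.4° Ω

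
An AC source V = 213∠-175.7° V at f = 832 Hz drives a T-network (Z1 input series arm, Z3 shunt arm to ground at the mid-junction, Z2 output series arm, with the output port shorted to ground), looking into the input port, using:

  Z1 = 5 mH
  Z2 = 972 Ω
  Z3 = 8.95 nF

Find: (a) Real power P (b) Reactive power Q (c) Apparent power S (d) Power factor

Step 1 — Angular frequency: ω = 2π·f = 2π·832 = 5228 rad/s.
Step 2 — Component impedances:
  Z1: Z = jωL = j·5228·0.005 = 0 + j26.14 Ω
  Z2: Z = R = 972 Ω
  Z3: Z = 1/(jωC) = -j/(ω·C) = 0 - j2.137e+04 Ω
Step 3 — With the output port shorted to ground, the output series arm Z2 runs from the junction to ground; the shunt arm Z3 also runs from the junction to ground. They appear in parallel: Z3 || Z2 = 970 - j44.11 Ω.
Step 4 — Series with input arm Z1: Z_in = Z1 + (Z3 || Z2) = 970 - j17.97 Ω = 970.2∠-1.1° Ω.
Step 5 — Source phasor: V = 213∠-175.7° V = -212.4 - j15.97 V.
Step 6 — Current: I = V / Z = -0.2186 - j0.02052 A = 0.2196∠-174.6° A.
Step 7 — Complex power: S = V·I* = 46.76 - j0.8664 VA.
Step 8 — Real power: P = Re(S) = 46.76 W.
Step 9 — Reactive power: Q = Im(S) = -0.8664 VAR.
Step 10 — Apparent power: |S| = 46.76 VA.
Step 11 — Power factor: PF = P/|S| = 0.9998 (leading).

(a) P = 46.76 W  (b) Q = -0.8664 VAR  (c) S = 46.76 VA  (d) PF = 0.9998 (leading)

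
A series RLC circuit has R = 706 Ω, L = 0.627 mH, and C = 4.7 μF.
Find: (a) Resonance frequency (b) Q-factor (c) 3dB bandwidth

Step 1 — Resonance condition Im(Z)=0 gives ω₀ = 1/√(LC).
Step 2 — ω₀ = 1/√(0.000627·4.7e-06) = 1.842e+04 rad/s.
Step 3 — f₀ = ω₀/(2π) = 2932 Hz.
Step 4 — Series Q: Q = ω₀L/R = 1.842e+04·0.000627/706 = 0.01636.
Step 5 — 3dB bandwidth: Δω = ω₀/Q = 1.126e+06 rad/s; BW = Δω/(2π) = 1.792e+05 Hz.

(a) f₀ = 2932 Hz  (b) Q = 0.01636  (c) BW = 1.792e+05 Hz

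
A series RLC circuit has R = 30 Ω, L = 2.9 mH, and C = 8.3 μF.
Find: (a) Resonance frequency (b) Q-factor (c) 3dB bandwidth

Step 1 — Resonance: ω₀ = 1/√(LC) = 1/√(0.0029·8.3e-06) = 6446 rad/s.
Step 2 — f₀ = ω₀/(2π) = 1026 Hz.
Step 3 — Series Q: Q = ω₀L/R = 6446·0.0029/30 = 0.6231.
Step 4 — Bandwidth: Δω = ω₀/Q = 1.034e+04 rad/s; BW = Δω/(2π) = 1646 Hz.

(a) f₀ = 1026 Hz  (b) Q = 0.6231  (c) BW = 1646 Hz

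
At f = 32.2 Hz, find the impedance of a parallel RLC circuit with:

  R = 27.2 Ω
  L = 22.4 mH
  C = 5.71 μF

Step 1 — Angular frequency: ω = 2π·f = 2π·32.2 = 202.3 rad/s.
Step 2 — Component impedances:
  R: Z = R = 27.2 Ω
  L: Z = jωL = j·202.3·0.0224 = 0 + j4.532 Ω
  C: Z = 1/(jωC) = -j/(ω·C) = 0 - j865.6 Ω
Step 3 — Parallel combination: 1/Z_total = 1/R + 1/L + 1/C; Z_total = 0.7422 + j4.431 Ω = 4.493∠80.5° Ω.

Z = 0.7422 + j4.431 Ω = 4.493∠80.5° Ω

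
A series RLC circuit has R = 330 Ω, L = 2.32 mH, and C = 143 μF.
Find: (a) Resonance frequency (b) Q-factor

Step 1 — Resonance condition Im(Z)=0 gives ω₀ = 1/√(LC).
Step 2 — ω₀ = 1/√(0.00232·0.000143) = 1736 rad/s.
Step 3 — f₀ = ω₀/(2π) = 276.3 Hz.
Step 4 — Series Q: Q = ω₀L/R = 1736·0.00232/330 = 0.01221.

(a) f₀ = 276.3 Hz  (b) Q = 0.01221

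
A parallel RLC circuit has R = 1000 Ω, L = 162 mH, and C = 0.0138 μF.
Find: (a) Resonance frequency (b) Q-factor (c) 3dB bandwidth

Step 1 — Resonance: ω₀ = 1/√(LC) = 1/√(0.162·1.38e-08) = 2.115e+04 rad/s.
Step 2 — f₀ = ω₀/(2π) = 3366 Hz.
Step 3 — Parallel Q: Q = R/(ω₀L) = 1000/(2.115e+04·0.162) = 0.2919.
Step 4 — Bandwidth: Δω = ω₀/Q = 7.246e+04 rad/s; BW = Δω/(2π) = 1.153e+04 Hz.

(a) f₀ = 3366 Hz  (b) Q = 0.2919  (c) BW = 1.153e+04 Hz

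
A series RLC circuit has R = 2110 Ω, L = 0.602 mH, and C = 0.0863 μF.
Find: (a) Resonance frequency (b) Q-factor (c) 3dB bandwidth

Step 1 — Resonance: ω₀ = 1/√(LC) = 1/√(0.000602·8.63e-08) = 1.387e+05 rad/s.
Step 2 — f₀ = ω₀/(2π) = 2.208e+04 Hz.
Step 3 — Series Q: Q = ω₀L/R = 1.387e+05·0.000602/2110 = 0.03958.
Step 4 — Bandwidth: Δω = ω₀/Q = 3.505e+06 rad/s; BW = Δω/(2π) = 5.578e+05 Hz.

(a) f₀ = 2.208e+04 Hz  (b) Q = 0.03958  (c) BW = 5.578e+05 Hz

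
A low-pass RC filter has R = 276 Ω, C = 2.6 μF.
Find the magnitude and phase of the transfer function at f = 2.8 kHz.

Step 1 — Angular frequency: ω = 2π·2800 = 1.759e+04 rad/s.
Step 2 — Transfer function: H(jω) = 1/(1 + jωRC).
Step 3 — Denominator: 1 + jωRC = 1 + j·1.759e+04·276·2.6e-06 = 1 + j12.62.
Step 4 — H = 0.006235 - j0.07872.
Step 5 — Magnitude: |H| = 0.07896 (-22.1 dB); phase: φ = -85.5°.

|H| = 0.07896 (-22.1 dB), φ = -85.5°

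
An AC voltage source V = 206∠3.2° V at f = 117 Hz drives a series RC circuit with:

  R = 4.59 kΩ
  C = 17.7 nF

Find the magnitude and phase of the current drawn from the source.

Step 1 — Angular frequency: ω = 2π·f = 2π·117 = 735.1 rad/s.
Step 2 — Component impedances:
  R: Z = R = 4590 Ω
  C: Z = 1/(jωC) = -j/(ω·C) = 0 - j7.685e+04 Ω
Step 3 — Series combination: Z_total = R + C = 4590 - j7.685e+04 Ω = 7.699e+04∠-86.6° Ω.
Step 4 — Source phasor: V = 206∠3.2° V = 205.7 + j11.5 V.
Step 5 — Ohm's law: I = V / Z_total = (205.7 + j11.5) / (4590 - j7.685e+04) = 1.018e-05 + j0.002676 A.
Step 6 — Convert to polar: |I| = 0.002676 A, ∠I = 89.8°.

I = 0.002676∠89.8° A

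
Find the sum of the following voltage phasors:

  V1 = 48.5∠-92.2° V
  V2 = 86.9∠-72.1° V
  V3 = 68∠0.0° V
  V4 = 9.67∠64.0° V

Step 1 — Convert each phasor to rectangular form:
  V1 = 48.5·(cos(-92.2°) + j·sin(-92.2°)) = -1.862 - j48.46 V
  V2 = 86.9·(cos(-72.1°) + j·sin(-72.1°)) = 26.71 - j82.69 V
  V3 = 68·(cos(0.0°) + j·sin(0.0°)) = 68 V
  V4 = 9.67·(cos(64.0°) + j·sin(64.0°)) = 4.239 + j8.691 V
Step 2 — Sum components: V_total = 97.09 - j122.5 V.
Step 3 — Convert to polar: |V_total| = 156.3 V, ∠V_total = -51.6°.

V_total = 156.3∠-51.6° V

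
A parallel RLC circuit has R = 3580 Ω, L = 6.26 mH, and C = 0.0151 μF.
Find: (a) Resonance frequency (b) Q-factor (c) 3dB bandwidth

Step 1 — Resonance: ω₀ = 1/√(LC) = 1/√(0.00626·1.51e-08) = 1.029e+05 rad/s.
Step 2 — f₀ = ω₀/(2π) = 1.637e+04 Hz.
Step 3 — Parallel Q: Q = R/(ω₀L) = 3580/(1.029e+05·0.00626) = 5.56.
Step 4 — Bandwidth: Δω = ω₀/Q = 1.85e+04 rad/s; BW = Δω/(2π) = 2944 Hz.

(a) f₀ = 1.637e+04 Hz  (b) Q = 5.56  (c) BW = 2944 Hz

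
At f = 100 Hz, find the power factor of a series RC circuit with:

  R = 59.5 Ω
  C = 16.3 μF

Step 1 — Angular frequency: ω = 2π·f = 2π·100 = 628.3 rad/s.
Step 2 — Component impedances:
  R: Z = R = 59.5 Ω
  C: Z = 1/(jωC) = -j/(ω·C) = 0 - j97.64 Ω
Step 3 — Series combination: Z_total = R + C = 59.5 - j97.64 Ω = 114.3∠-58.6° Ω.
Step 4 — Power factor: PF = cos(φ) = Re(Z)/|Z| = 59.5/114.34 = 0.5204.
Step 5 — Type: Im(Z) = -97.64 ⇒ leading (phase φ = -58.6°).

PF = 0.5204 (leading, φ = -58.6°)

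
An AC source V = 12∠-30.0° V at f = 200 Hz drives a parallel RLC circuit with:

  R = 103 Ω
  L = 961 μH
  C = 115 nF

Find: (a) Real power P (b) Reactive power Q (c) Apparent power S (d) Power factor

Step 1 — Angular frequency: ω = 2π·f = 2π·200 = 1257 rad/s.
Step 2 — Component impedances:
  R: Z = R = 103 Ω
  L: Z = jωL = j·1257·0.000961 = 0 + j1.208 Ω
  C: Z = 1/(jωC) = -j/(ω·C) = 0 - j6920 Ω
Step 3 — Parallel combination: 1/Z_total = 1/R + 1/L + 1/C; Z_total = 0.01416 + j1.208 Ω = 1.208∠89.3° Ω.
Step 4 — Source phasor: V = 12∠-30.0° V = 10.39 - j6 V.
Step 5 — Current: I = V / Z = -4.867 - j8.662 A = 9.936∠-119.3° A.
Step 6 — Complex power: S = V·I* = 1.398 + j119.2 VA.
Step 7 — Real power: P = Re(S) = 1.398 W.
Step 8 — Reactive power: Q = Im(S) = 119.2 VAR.
Step 9 — Apparent power: |S| = 119.2 VA.
Step 10 — Power factor: PF = P/|S| = 0.01173 (lagging).

(a) P = 1.398 W  (b) Q = 119.2 VAR  (c) S = 119.2 VA  (d) PF = 0.01173 (lagging)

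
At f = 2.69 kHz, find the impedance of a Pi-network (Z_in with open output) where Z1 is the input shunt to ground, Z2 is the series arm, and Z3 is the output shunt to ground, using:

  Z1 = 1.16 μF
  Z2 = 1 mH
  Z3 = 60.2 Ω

Step 1 — Angular frequency: ω = 2π·f = 2π·2690 = 1.69e+04 rad/s.
Step 2 — Component impedances:
  Z1: Z = 1/(jωC) = -j/(ω·C) = 0 - j51 Ω
  Z2: Z = jωL = j·1.69e+04·0.001 = 0 + j16.9 Ω
  Z3: Z = R = 60.2 Ω
Step 3 — With open output, the series arm Z2 and the output shunt Z3 appear in series to ground: Z2 + Z3 = 60.2 + j16.9 Ω.
Step 4 — Parallel with input shunt Z1: Z_in = Z1 || (Z2 + Z3) = 32.72 - j32.47 Ω = 46.09∠-44.8° Ω.

Z = 32.72 - j32.47 Ω = 46.09∠-44.8° Ω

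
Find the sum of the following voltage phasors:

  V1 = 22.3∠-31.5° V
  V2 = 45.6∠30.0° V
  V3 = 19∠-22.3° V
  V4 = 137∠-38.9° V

Step 1 — Convert each phasor to rectangular form:
  V1 = 22.3·(cos(-31.5°) + j·sin(-31.5°)) = 19.01 - j11.65 V
  V2 = 45.6·(cos(30.0°) + j·sin(30.0°)) = 39.49 + j22.8 V
  V3 = 19·(cos(-22.3°) + j·sin(-22.3°)) = 17.58 - j7.21 V
  V4 = 137·(cos(-38.9°) + j·sin(-38.9°)) = 106.6 - j86.03 V
Step 2 — Sum components: V_total = 182.7 - j82.09 V.
Step 3 — Convert to polar: |V_total| = 200.3 V, ∠V_total = -24.2°.

V_total = 200.3∠-24.2° V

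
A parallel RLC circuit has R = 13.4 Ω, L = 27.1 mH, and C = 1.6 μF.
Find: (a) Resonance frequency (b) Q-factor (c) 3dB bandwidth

Step 1 — Resonance: ω₀ = 1/√(LC) = 1/√(0.0271·1.6e-06) = 4802 rad/s.
Step 2 — f₀ = ω₀/(2π) = 764.3 Hz.
Step 3 — Parallel Q: Q = R/(ω₀L) = 13.4/(4802·0.0271) = 0.103.
Step 4 — Bandwidth: Δω = ω₀/Q = 4.664e+04 rad/s; BW = Δω/(2π) = 7423 Hz.

(a) f₀ = 764.3 Hz  (b) Q = 0.103  (c) BW = 7423 Hz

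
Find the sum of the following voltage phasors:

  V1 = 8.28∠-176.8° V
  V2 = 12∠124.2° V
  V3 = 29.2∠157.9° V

Step 1 — Convert each phasor to rectangular form:
  V1 = 8.28·(cos(-176.8°) + j·sin(-176.8°)) = -8.267 - j0.4622 V
  V2 = 12·(cos(124.2°) + j·sin(124.2°)) = -6.745 + j9.925 V
  V3 = 29.2·(cos(157.9°) + j·sin(157.9°)) = -27.05 + j10.99 V
Step 2 — Sum components: V_total = -42.07 + j20.45 V.
Step 3 — Convert to polar: |V_total| = 46.77 V, ∠V_total = 154.1°.

V_total = 46.77∠154.1° V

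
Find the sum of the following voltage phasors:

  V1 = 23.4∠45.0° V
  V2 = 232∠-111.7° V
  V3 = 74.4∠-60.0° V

Step 1 — Convert each phasor to rectangular form:
  V1 = 23.4·(cos(45.0°) + j·sin(45.0°)) = 16.55 + j16.55 V
  V2 = 232·(cos(-111.7°) + j·sin(-111.7°)) = -85.78 - j215.6 V
  V3 = 74.4·(cos(-60.0°) + j·sin(-60.0°)) = 37.2 - j64.43 V
Step 2 — Sum components: V_total = -32.03 - j263.4 V.
Step 3 — Convert to polar: |V_total| = 265.4 V, ∠V_total = -96.9°.

V_total = 265.4∠-96.9° V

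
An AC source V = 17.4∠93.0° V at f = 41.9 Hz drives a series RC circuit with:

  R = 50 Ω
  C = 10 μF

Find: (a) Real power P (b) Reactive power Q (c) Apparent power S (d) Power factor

Step 1 — Angular frequency: ω = 2π·f = 2π·41.9 = 263.3 rad/s.
Step 2 — Component impedances:
  R: Z = R = 50 Ω
  C: Z = 1/(jωC) = -j/(ω·C) = 0 - j379.8 Ω
Step 3 — Series combination: Z_total = R + C = 50 - j379.8 Ω = 383.1∠-82.5° Ω.
Step 4 — Source phasor: V = 17.4∠93.0° V = -0.9106 + j17.38 V.
Step 5 — Current: I = V / Z = -0.04528 + j0.003562 A = 0.04542∠175.5° A.
Step 6 — Complex power: S = V·I* = 0.1031 - j0.7835 VA.
Step 7 — Real power: P = Re(S) = 0.1031 W.
Step 8 — Reactive power: Q = Im(S) = -0.7835 VAR.
Step 9 — Apparent power: |S| = 0.7902 VA.
Step 10 — Power factor: PF = P/|S| = 0.1305 (leading).

(a) P = 0.1031 W  (b) Q = -0.7835 VAR  (c) S = 0.7902 VA  (d) PF = 0.1305 (leading)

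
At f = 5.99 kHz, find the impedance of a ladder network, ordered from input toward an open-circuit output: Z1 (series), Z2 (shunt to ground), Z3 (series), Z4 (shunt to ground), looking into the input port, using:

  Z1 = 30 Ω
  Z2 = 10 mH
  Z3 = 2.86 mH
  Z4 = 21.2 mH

Step 1 — Angular frequency: ω = 2π·f = 2π·5990 = 3.764e+04 rad/s.
Step 2 — Component impedances:
  Z1: Z = R = 30 Ω
  Z2: Z = jωL = j·3.764e+04·0.01 = 0 + j376.4 Ω
  Z3: Z = jωL = j·3.764e+04·0.00286 = 0 + j107.6 Ω
  Z4: Z = jωL = j·3.764e+04·0.0212 = 0 + j797.9 Ω
Step 3 — Ladder network (open output): work backward from the far end, alternating series and parallel combinations. Z_in = 30 + j265.9 Ω = 267.6∠83.6° Ω.

Z = 30 + j265.9 Ω = 267.6∠83.6° Ω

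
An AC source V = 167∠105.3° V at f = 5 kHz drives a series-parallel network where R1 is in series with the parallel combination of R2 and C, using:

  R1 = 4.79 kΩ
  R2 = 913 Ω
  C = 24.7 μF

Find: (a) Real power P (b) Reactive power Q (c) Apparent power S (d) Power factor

Step 1 — Angular frequency: ω = 2π·f = 2π·5000 = 3.142e+04 rad/s.
Step 2 — Component impedances:
  R1: Z = R = 4790 Ω
  R2: Z = R = 913 Ω
  C: Z = 1/(jωC) = -j/(ω·C) = 0 - j1.289 Ω
Step 3 — Parallel branch: R2 || C = 1/(1/R2 + 1/C) = 0.001819 - j1.289 Ω.
Step 4 — Series with R1: Z_total = R1 + (R2 || C) = 4790 - j1.289 Ω = 4790∠-0.0° Ω.
Step 5 — Source phasor: V = 167∠105.3° V = -44.07 + j161.1 V.
Step 6 — Current: I = V / Z = -0.009209 + j0.03363 A = 0.03486∠105.3° A.
Step 7 — Complex power: S = V·I* = 5.822 - j0.001566 VA.
Step 8 — Real power: P = Re(S) = 5.822 W.
Step 9 — Reactive power: Q = Im(S) = -0.001566 VAR.
Step 10 — Apparent power: |S| = 5.822 VA.
Step 11 — Power factor: PF = P/|S| = 1 (leading).

(a) P = 5.822 W  (b) Q = -0.001566 VAR  (c) S = 5.822 VA  (d) PF = 1 (leading)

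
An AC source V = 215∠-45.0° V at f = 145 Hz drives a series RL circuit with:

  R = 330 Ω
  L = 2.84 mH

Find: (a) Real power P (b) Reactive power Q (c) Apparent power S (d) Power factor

Step 1 — Angular frequency: ω = 2π·f = 2π·145 = 911.1 rad/s.
Step 2 — Component impedances:
  R: Z = R = 330 Ω
  L: Z = jωL = j·911.1·0.00284 = 0 + j2.587 Ω
Step 3 — Series combination: Z_total = R + L = 330 + j2.587 Ω = 330∠0.4° Ω.
Step 4 — Source phasor: V = 215∠-45.0° V = 152 - j152 V.
Step 5 — Current: I = V / Z = 0.4571 - j0.4643 A = 0.6515∠-45.4° A.
Step 6 — Complex power: S = V·I* = 140.1 + j1.098 VA.
Step 7 — Real power: P = Re(S) = 140.1 W.
Step 8 — Reactive power: Q = Im(S) = 1.098 VAR.
Step 9 — Apparent power: |S| = 140.1 VA.
Step 10 — Power factor: PF = P/|S| = 1 (lagging).

(a) P = 140.1 W  (b) Q = 1.098 VAR  (c) S = 140.1 VA  (d) PF = 1 (lagging)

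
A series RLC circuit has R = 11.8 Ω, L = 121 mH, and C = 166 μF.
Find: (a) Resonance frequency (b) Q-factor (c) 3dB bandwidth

Step 1 — Resonance condition Im(Z)=0 gives ω₀ = 1/√(LC).
Step 2 — ω₀ = 1/√(0.121·0.000166) = 223.1 rad/s.
Step 3 — f₀ = ω₀/(2π) = 35.51 Hz.
Step 4 — Series Q: Q = ω₀L/R = 223.1·0.121/11.8 = 2.288.
Step 5 — 3dB bandwidth: Δω = ω₀/Q = 97.52 rad/s; BW = Δω/(2π) = 15.52 Hz.

(a) f₀ = 35.51 Hz  (b) Q = 2.288  (c) BW = 15.52 Hz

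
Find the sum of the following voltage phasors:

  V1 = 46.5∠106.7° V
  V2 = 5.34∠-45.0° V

Step 1 — Convert each phasor to rectangular form:
  V1 = 46.5·(cos(106.7°) + j·sin(106.7°)) = -13.36 + j44.54 V
  V2 = 5.34·(cos(-45.0°) + j·sin(-45.0°)) = 3.776 - j3.776 V
Step 2 — Sum components: V_total = -9.586 + j40.76 V.
Step 3 — Convert to polar: |V_total| = 41.87 V, ∠V_total = 103.2°.

V_total = 41.87∠103.2° V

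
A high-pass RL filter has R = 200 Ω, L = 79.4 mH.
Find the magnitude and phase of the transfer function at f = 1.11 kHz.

Step 1 — Angular frequency: ω = 2π·1110 = 6974 rad/s.
Step 2 — Transfer function: H(jω) = jωL/(R + jωL).
Step 3 — Numerator jωL = j·553.8; denominator R + jωL = 200 + j553.8.
Step 4 — H = 0.8846 + j0.3195.
Step 5 — Magnitude: |H| = 0.9405 (-0.5 dB); phase: φ = 19.9°.

|H| = 0.9405 (-0.5 dB), φ = 19.9°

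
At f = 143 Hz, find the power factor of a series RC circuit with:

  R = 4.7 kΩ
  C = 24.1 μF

Step 1 — Angular frequency: ω = 2π·f = 2π·143 = 898.5 rad/s.
Step 2 — Component impedances:
  R: Z = R = 4700 Ω
  C: Z = 1/(jωC) = -j/(ω·C) = 0 - j46.18 Ω
Step 3 — Series combination: Z_total = R + C = 4700 - j46.18 Ω = 4700∠-0.6° Ω.
Step 4 — Power factor: PF = cos(φ) = Re(Z)/|Z| = 4700/4700 = 1.
Step 5 — Type: Im(Z) = -46.18 ⇒ leading (phase φ = -0.6°).

PF = 1 (leading, φ = -0.6°)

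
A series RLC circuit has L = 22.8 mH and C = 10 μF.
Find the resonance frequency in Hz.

Step 1 — Resonance condition Im(Z)=0 gives ω₀ = 1/√(LC).
Step 2 — ω₀ = 1/√(0.0228·1e-05) = 2094 rad/s.
Step 3 — f₀ = ω₀/(2π) = 333.3 Hz.

f₀ = 333.3 Hz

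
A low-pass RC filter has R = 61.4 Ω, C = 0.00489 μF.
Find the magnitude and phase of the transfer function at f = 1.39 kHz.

Step 1 — Angular frequency: ω = 2π·1390 = 8734 rad/s.
Step 2 — Transfer function: H(jω) = 1/(1 + jωRC).
Step 3 — Denominator: 1 + jωRC = 1 + j·8734·61.4·4.89e-09 = 1 + j0.002622.
Step 4 — H = 1 - j0.002622.
Step 5 — Magnitude: |H| = 1 (-0.0 dB); phase: φ = -0.2°.

|H| = 1 (-0.0 dB), φ = -0.2°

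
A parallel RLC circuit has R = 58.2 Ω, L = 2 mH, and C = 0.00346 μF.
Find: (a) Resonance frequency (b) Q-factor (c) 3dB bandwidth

Step 1 — Resonance: ω₀ = 1/√(LC) = 1/√(0.002·3.46e-09) = 3.801e+05 rad/s.
Step 2 — f₀ = ω₀/(2π) = 6.05e+04 Hz.
Step 3 — Parallel Q: Q = R/(ω₀L) = 58.2/(3.801e+05·0.002) = 0.07655.
Step 4 — Bandwidth: Δω = ω₀/Q = 4.966e+06 rad/s; BW = Δω/(2π) = 7.904e+05 Hz.

(a) f₀ = 6.05e+04 Hz  (b) Q = 0.07655  (c) BW = 7.904e+05 Hz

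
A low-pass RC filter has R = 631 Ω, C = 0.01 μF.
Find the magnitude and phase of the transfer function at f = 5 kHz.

Step 1 — Angular frequency: ω = 2π·5000 = 3.142e+04 rad/s.
Step 2 — Transfer function: H(jω) = 1/(1 + jωRC).
Step 3 — Denominator: 1 + jωRC = 1 + j·3.142e+04·631·1e-08 = 1 + j0.1982.
Step 4 — H = 0.9622 - j0.1907.
Step 5 — Magnitude: |H| = 0.9809 (-0.2 dB); phase: φ = -11.2°.

|H| = 0.9809 (-0.2 dB), φ = -11.2°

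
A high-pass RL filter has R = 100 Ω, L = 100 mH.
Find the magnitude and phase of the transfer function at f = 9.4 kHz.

Step 1 — Angular frequency: ω = 2π·9400 = 5.906e+04 rad/s.
Step 2 — Transfer function: H(jω) = jωL/(R + jωL).
Step 3 — Numerator jωL = j·5906; denominator R + jωL = 100 + j5906.
Step 4 — H = 0.9997 + j0.01693.
Step 5 — Magnitude: |H| = 0.9999 (-0.0 dB); phase: φ = 1.0°.

|H| = 0.9999 (-0.0 dB), φ = 1.0°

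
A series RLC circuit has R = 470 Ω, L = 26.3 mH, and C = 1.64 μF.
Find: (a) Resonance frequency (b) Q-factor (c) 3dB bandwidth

Step 1 — Resonance condition Im(Z)=0 gives ω₀ = 1/√(LC).
Step 2 — ω₀ = 1/√(0.0263·1.64e-06) = 4815 rad/s.
Step 3 — f₀ = ω₀/(2π) = 766.3 Hz.
Step 4 — Series Q: Q = ω₀L/R = 4815·0.0263/470 = 0.2694.
Step 5 — 3dB bandwidth: Δω = ω₀/Q = 1.787e+04 rad/s; BW = Δω/(2π) = 2844 Hz.

(a) f₀ = 766.3 Hz  (b) Q = 0.2694  (c) BW = 2844 Hz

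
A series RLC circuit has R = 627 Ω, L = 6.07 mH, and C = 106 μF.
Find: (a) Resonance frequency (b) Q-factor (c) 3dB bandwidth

Step 1 — Resonance: ω₀ = 1/√(LC) = 1/√(0.00607·0.000106) = 1247 rad/s.
Step 2 — f₀ = ω₀/(2π) = 198.4 Hz.
Step 3 — Series Q: Q = ω₀L/R = 1247·0.00607/627 = 0.01207.
Step 4 — Bandwidth: Δω = ω₀/Q = 1.033e+05 rad/s; BW = Δω/(2π) = 1.644e+04 Hz.

(a) f₀ = 198.4 Hz  (b) Q = 0.01207  (c) BW = 1.644e+04 Hz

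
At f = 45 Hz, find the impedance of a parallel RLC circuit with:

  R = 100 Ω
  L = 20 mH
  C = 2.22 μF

Step 1 — Angular frequency: ω = 2π·f = 2π·45 = 282.7 rad/s.
Step 2 — Component impedances:
  R: Z = R = 100 Ω
  L: Z = jωL = j·282.7·0.02 = 0 + j5.655 Ω
  C: Z = 1/(jωC) = -j/(ω·C) = 0 - j1593 Ω
Step 3 — Parallel combination: 1/Z_total = 1/R + 1/L + 1/C; Z_total = 0.321 + j5.657 Ω = 5.666∠86.8° Ω.

Z = 0.321 + j5.657 Ω = 5.666∠86.8° Ω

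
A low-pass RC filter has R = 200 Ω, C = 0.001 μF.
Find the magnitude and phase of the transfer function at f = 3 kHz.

Step 1 — Angular frequency: ω = 2π·3000 = 1.885e+04 rad/s.
Step 2 — Transfer function: H(jω) = 1/(1 + jωRC).
Step 3 — Denominator: 1 + jωRC = 1 + j·1.885e+04·200·1e-09 = 1 + j0.00377.
Step 4 — H = 1 - j0.00377.
Step 5 — Magnitude: |H| = 1 (-0.0 dB); phase: φ = -0.2°.

|H| = 1 (-0.0 dB), φ = -0.2°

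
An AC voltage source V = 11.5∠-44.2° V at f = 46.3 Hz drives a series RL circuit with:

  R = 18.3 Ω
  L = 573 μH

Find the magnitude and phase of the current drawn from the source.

Step 1 — Angular frequency: ω = 2π·f = 2π·46.3 = 290.9 rad/s.
Step 2 — Component impedances:
  R: Z = R = 18.3 Ω
  L: Z = jωL = j·290.9·0.000573 = 0 + j0.1667 Ω
Step 3 — Series combination: Z_total = R + L = 18.3 + j0.1667 Ω = 18.3∠0.5° Ω.
Step 4 — Source phasor: V = 11.5∠-44.2° V = 8.244 - j8.017 V.
Step 5 — Ohm's law: I = V / Z_total = (8.244 - j8.017) / (18.3 + j0.1667) = 0.4465 - j0.4422 A.
Step 6 — Convert to polar: |I| = 0.6284 A, ∠I = -44.7°.

I = 0.6284∠-44.7° A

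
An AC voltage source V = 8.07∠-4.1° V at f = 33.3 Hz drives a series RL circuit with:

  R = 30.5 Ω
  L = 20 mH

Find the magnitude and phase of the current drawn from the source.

Step 1 — Angular frequency: ω = 2π·f = 2π·33.3 = 209.2 rad/s.
Step 2 — Component impedances:
  R: Z = R = 30.5 Ω
  L: Z = jωL = j·209.2·0.02 = 0 + j4.185 Ω
Step 3 — Series combination: Z_total = R + L = 30.5 + j4.185 Ω = 30.79∠7.8° Ω.
Step 4 — Source phasor: V = 8.07∠-4.1° V = 8.049 - j0.577 V.
Step 5 — Ohm's law: I = V / Z_total = (8.049 - j0.577) / (30.5 + j4.185) = 0.2565 - j0.05411 A.
Step 6 — Convert to polar: |I| = 0.2621 A, ∠I = -11.9°.

I = 0.2621∠-11.9° A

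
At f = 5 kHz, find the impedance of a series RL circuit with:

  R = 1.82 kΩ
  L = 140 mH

Step 1 — Angular frequency: ω = 2π·f = 2π·5000 = 3.142e+04 rad/s.
Step 2 — Component impedances:
  R: Z = R = 1820 Ω
  L: Z = jωL = j·3.142e+04·0.14 = 0 + j4398 Ω
Step 3 — Series combination: Z_total = R + L = 1820 + j4398 Ω = 4760∠67.5° Ω.

Z = 1820 + j4398 Ω = 4760∠67.5° Ω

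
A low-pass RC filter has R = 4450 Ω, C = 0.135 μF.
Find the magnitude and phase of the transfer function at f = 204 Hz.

Step 1 — Angular frequency: ω = 2π·204 = 1282 rad/s.
Step 2 — Transfer function: H(jω) = 1/(1 + jωRC).
Step 3 — Denominator: 1 + jωRC = 1 + j·1282·4450·1.35e-07 = 1 + j0.77.
Step 4 — H = 0.6278 - j0.4834.
Step 5 — Magnitude: |H| = 0.7923 (-2.0 dB); phase: φ = -37.6°.

|H| = 0.7923 (-2.0 dB), φ = -37.6°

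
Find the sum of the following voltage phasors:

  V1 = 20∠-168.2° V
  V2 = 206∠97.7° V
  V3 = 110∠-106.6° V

Step 1 — Convert each phasor to rectangular form:
  V1 = 20·(cos(-168.2°) + j·sin(-168.2°)) = -19.58 - j4.09 V
  V2 = 206·(cos(97.7°) + j·sin(97.7°)) = -27.6 + j204.1 V
  V3 = 110·(cos(-106.6°) + j·sin(-106.6°)) = -31.43 - j105.4 V
Step 2 — Sum components: V_total = -78.6 + j94.64 V.
Step 3 — Convert to polar: |V_total| = 123 V, ∠V_total = 129.7°.

V_total = 123∠129.7° V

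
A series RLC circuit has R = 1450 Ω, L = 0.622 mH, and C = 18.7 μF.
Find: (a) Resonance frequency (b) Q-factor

Step 1 — Resonance condition Im(Z)=0 gives ω₀ = 1/√(LC).
Step 2 — ω₀ = 1/√(0.000622·1.87e-05) = 9272 rad/s.
Step 3 — f₀ = ω₀/(2π) = 1476 Hz.
Step 4 — Series Q: Q = ω₀L/R = 9272·0.000622/1450 = 0.003977.

(a) f₀ = 1476 Hz  (b) Q = 0.003977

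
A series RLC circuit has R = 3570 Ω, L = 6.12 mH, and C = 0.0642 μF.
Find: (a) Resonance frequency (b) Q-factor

Step 1 — Resonance condition Im(Z)=0 gives ω₀ = 1/√(LC).
Step 2 — ω₀ = 1/√(0.00612·6.42e-08) = 5.045e+04 rad/s.
Step 3 — f₀ = ω₀/(2π) = 8029 Hz.
Step 4 — Series Q: Q = ω₀L/R = 5.045e+04·0.00612/3570 = 0.08648.

(a) f₀ = 8029 Hz  (b) Q = 0.08648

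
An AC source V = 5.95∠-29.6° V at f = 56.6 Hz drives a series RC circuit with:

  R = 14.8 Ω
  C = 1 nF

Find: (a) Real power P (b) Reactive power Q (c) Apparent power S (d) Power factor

Step 1 — Angular frequency: ω = 2π·f = 2π·56.6 = 355.6 rad/s.
Step 2 — Component impedances:
  R: Z = R = 14.8 Ω
  C: Z = 1/(jωC) = -j/(ω·C) = 0 - j2.812e+06 Ω
Step 3 — Series combination: Z_total = R + C = 14.8 - j2.812e+06 Ω = 2.812e+06∠-90.0° Ω.
Step 4 — Source phasor: V = 5.95∠-29.6° V = 5.173 - j2.939 V.
Step 5 — Current: I = V / Z = 1.045e-06 + j1.84e-06 A = 2.116e-06∠60.4° A.
Step 6 — Complex power: S = V·I* = 6.627e-11 - j1.259e-05 VA.
Step 7 — Real power: P = Re(S) = 6.627e-11 W.
Step 8 — Reactive power: Q = Im(S) = -1.259e-05 VAR.
Step 9 — Apparent power: |S| = 1.259e-05 VA.
Step 10 — Power factor: PF = P/|S| = 5.263e-06 (leading).

(a) P = 6.627e-11 W  (b) Q = -1.259e-05 VAR  (c) S = 1.259e-05 VA  (d) PF = 5.263e-06 (leading)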